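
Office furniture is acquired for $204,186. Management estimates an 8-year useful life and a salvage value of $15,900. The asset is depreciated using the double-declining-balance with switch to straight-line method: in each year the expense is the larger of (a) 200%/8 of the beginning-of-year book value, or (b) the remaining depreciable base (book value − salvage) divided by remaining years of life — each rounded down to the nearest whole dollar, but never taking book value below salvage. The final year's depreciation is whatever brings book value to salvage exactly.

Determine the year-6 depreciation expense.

$12,114

Depreciable base = $204,186 − $15,900 = $188,286.
Year 1: DB = ⌊$204,186 × 200%/8⌋ = $51,046; SL = ⌊$188,286/8⌋ = $23,535 → take DB $51,046. Book value $153,140.
Year 2: DB = ⌊$153,140 × 200%/8⌋ = $38,285; SL = ⌊$137,240/7⌋ = $19,605 → take DB $38,285. Book value $114,855.
Year 3: DB = ⌊$114,855 × 200%/8⌋ = $28,713; SL = ⌊$98,955/6⌋ = $16,492 → take DB $28,713. Book value $86,142.
Year 4: DB = ⌊$86,142 × 200%/8⌋ = $21,535; SL = ⌊$70,242/5⌋ = $14,048 → take DB $21,535. Book value $64,607.
Year 5: DB = ⌊$64,607 × 200%/8⌋ = $16,151; SL = ⌊$48,707/4⌋ = $12,176 → take DB $16,151. Book value $48,456.
Year 6: DB = ⌊$48,456 × 200%/8⌋ = $12,114; SL = ⌊$32,556/3⌋ = $10,852 → take DB $12,114. Book value $36,342.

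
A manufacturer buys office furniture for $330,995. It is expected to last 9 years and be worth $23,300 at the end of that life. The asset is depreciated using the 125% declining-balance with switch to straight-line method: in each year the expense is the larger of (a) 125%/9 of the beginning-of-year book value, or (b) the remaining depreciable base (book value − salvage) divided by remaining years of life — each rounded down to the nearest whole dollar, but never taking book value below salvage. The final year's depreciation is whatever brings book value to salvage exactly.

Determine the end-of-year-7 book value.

Depreciable base = $330,995 − $23,300 = $307,695.
Year 1: DB = ⌊$330,995 × 125%/9⌋ = $45,971; SL = ⌊$307,695/9⌋ = $34,188 → take DB $45,971. Book value $285,024.
Year 2: DB = ⌊$285,024 × 125%/9⌋ = $39,586; SL = ⌊$261,724/8⌋ = $32,715 → take DB $39,586. Book value $245,438.
Year 3: DB = ⌊$245,438 × 125%/9⌋ = $34,088; SL = ⌊$222,138/7⌋ = $31,734 → take DB $34,088. Book value $211,350.
Year 4: DB = ⌊$211,350 × 125%/9⌋ = $29,354; SL = ⌊$188,050/6⌋ = $31,341 → take SL $31,341. Book value $180,009.
Year 5: DB = ⌊$180,009 × 125%/9⌋ = $25,001; SL = ⌊$156,709/5⌋ = $31,341 → take SL $31,341. Book value $148,668.
Year 6: DB = ⌊$148,668 × 125%/9⌋ = $20,648; SL = ⌊$125,368/4⌋ = $31,342 → take SL $31,342. Book value $117,326.
Year 7: DB = ⌊$117,326 × 125%/9⌋ = $16,295; SL = ⌊$94,026/3⌋ = $31,342 → take SL $31,342. Book value $85,984.

$85,984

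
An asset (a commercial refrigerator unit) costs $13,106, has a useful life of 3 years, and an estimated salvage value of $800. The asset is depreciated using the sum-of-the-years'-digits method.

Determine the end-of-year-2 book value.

Depreciable base = $13,106 − $800 = $12,306.
Sum of the years' digits = 3+2+1 = 6.
Year 1: $12,306 × 3/6 = $6,153. Book value $6,953.
Year 2: $12,306 × 2/6 = $4,102. Book value $2,851.

$2,851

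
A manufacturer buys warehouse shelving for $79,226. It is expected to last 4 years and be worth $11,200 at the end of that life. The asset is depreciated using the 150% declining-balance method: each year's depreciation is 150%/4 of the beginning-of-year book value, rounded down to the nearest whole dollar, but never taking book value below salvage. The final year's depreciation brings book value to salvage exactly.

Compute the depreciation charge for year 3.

$11,605

Depreciable base = $79,226 − $11,200 = $68,026.
Year 1: ⌊$79,226 × 150%/4⌋ = $29,709. Book value $49,517.
Year 2: ⌊$49,517 × 150%/4⌋ = $18,568. Book value $30,949.
Year 3: ⌊$30,949 × 150%/4⌋ = $11,605. Book value $19,344.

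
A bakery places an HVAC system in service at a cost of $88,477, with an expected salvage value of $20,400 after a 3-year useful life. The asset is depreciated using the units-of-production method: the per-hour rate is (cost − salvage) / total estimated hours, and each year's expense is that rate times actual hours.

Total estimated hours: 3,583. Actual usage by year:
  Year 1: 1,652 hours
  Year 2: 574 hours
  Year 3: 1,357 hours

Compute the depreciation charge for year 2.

$10,906

Depreciable base = $88,477 − $20,400 = $68,077.
Rate = $68,077 / 3,583 hours = $19 per hour.
Year 1: 1,652 × $19 = $31,388. Book value $57,089.
Year 2: 574 × $19 = $10,906. Book value $46,183.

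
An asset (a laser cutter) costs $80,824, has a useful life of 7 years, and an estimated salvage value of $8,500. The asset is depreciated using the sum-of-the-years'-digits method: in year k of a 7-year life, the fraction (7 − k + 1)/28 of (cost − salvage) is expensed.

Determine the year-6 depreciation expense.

$5,166

Depreciable base = $80,824 − $8,500 = $72,324.
Sum of the years' digits = 7+6+5+4+3+2+1 = 28.
Year 1: $72,324 × 7/28 = $18,081. Book value $62,743.
Year 2: $72,324 × 6/28 = $15,498. Book value $47,245.
Year 3: $72,324 × 5/28 = $12,915. Book value $34,330.
Year 4: $72,324 × 4/28 = $10,332. Book value $23,998.
Year 5: $72,324 × 3/28 = $7,749. Book value $16,249.
Year 6: $72,324 × 2/28 = $5,166. Book value $11,083.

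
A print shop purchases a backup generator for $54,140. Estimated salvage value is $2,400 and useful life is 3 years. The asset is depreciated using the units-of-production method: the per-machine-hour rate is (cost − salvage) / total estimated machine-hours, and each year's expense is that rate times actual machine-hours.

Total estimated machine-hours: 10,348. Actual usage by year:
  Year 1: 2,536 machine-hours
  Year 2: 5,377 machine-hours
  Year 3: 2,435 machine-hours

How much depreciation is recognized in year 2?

Depreciable base = $54,140 − $2,400 = $51,740.
Rate = $51,740 / 10,348 machine-hours = $5 per machine-hour.
Year 1: 2,536 × $5 = $12,680. Book value $41,460.
Year 2: 5,377 × $5 = $26,885. Book value $14,575.

$26,885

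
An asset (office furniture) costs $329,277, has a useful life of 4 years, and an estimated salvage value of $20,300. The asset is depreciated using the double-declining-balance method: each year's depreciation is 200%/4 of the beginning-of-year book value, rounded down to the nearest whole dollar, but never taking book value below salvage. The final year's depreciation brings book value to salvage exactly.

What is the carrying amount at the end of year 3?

Depreciable base = $329,277 − $20,300 = $308,977.
Year 1: ⌊$329,277 × 200%/4⌋ = $164,638. Book value $164,639.
Year 2: ⌊$164,639 × 200%/4⌋ = $82,319. Book value $82,320.
Year 3: ⌊$82,320 × 200%/4⌋ = $41,160. Book value $41,160.

$41,160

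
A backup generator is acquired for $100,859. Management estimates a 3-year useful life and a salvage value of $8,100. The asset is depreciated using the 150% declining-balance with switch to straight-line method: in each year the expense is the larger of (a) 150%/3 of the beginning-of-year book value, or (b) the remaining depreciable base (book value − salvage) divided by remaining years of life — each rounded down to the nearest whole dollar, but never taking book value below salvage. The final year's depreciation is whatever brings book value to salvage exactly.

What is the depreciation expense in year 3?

Depreciable base = $100,859 − $8,100 = $92,759.
Year 1: DB = ⌊$100,859 × 150%/3⌋ = $50,429; SL = ⌊$92,759/3⌋ = $30,919 → take DB $50,429. Book value $50,430.
Year 2: DB = ⌊$50,430 × 150%/3⌋ = $25,215; SL = ⌊$42,330/2⌋ = $21,165 → take DB $25,215. Book value $25,215.
Year 3 (final): $25,215 − $8,100 = $17,115. Book value $8,100.

$17,115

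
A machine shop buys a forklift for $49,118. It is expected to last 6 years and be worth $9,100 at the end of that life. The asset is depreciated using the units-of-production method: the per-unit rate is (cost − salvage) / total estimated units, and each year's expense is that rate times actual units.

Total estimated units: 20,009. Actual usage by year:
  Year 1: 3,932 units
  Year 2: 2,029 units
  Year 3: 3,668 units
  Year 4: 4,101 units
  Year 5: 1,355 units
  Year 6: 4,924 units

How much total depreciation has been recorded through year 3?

$19,258

Depreciable base = $49,118 − $9,100 = $40,018.
Rate = $40,018 / 20,009 units = $2 per unit.
Year 1: 3,932 × $2 = $7,864. Book value $41,254.
Year 2: 2,029 × $2 = $4,058. Book value $37,196.
Year 3: 3,668 × $2 = $7,336. Book value $29,860.
Accumulated through year 3 = $49,118 − $29,860 = $19,258.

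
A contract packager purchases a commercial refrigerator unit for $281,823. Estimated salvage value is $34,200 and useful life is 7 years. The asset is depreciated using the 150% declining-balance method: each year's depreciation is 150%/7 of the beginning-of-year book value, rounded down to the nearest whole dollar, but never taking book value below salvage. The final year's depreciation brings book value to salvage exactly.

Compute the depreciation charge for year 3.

Depreciable base = $281,823 − $34,200 = $247,623.
Year 1: ⌊$281,823 × 150%/7⌋ = $60,390. Book value $221,433.
Year 2: ⌊$221,433 × 150%/7⌋ = $47,449. Book value $173,984.
Year 3: ⌊$173,984 × 150%/7⌋ = $37,282. Book value $136,702.

$37,282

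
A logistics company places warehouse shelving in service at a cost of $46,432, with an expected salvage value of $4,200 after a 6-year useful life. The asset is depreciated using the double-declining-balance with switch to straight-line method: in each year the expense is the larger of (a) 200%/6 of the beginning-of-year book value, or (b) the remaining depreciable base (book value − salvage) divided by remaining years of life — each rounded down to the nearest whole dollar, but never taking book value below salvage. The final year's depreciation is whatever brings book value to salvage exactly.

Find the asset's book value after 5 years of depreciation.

$6,115

Depreciable base = $46,432 − $4,200 = $42,232.
Year 1: DB = ⌊$46,432 × 200%/6⌋ = $15,477; SL = ⌊$42,232/6⌋ = $7,038 → take DB $15,477. Book value $30,955.
Year 2: DB = ⌊$30,955 × 200%/6⌋ = $10,318; SL = ⌊$26,755/5⌋ = $5,351 → take DB $10,318. Book value $20,637.
Year 3: DB = ⌊$20,637 × 200%/6⌋ = $6,879; SL = ⌊$16,437/4⌋ = $4,109 → take DB $6,879. Book value $13,758.
Year 4: DB = ⌊$13,758 × 200%/6⌋ = $4,586; SL = ⌊$9,558/3⌋ = $3,186 → take DB $4,586. Book value $9,172.
Year 5: DB = ⌊$9,172 × 200%/6⌋ = $3,057; SL = ⌊$4,972/2⌋ = $2,486 → take DB $3,057. Book value $6,115.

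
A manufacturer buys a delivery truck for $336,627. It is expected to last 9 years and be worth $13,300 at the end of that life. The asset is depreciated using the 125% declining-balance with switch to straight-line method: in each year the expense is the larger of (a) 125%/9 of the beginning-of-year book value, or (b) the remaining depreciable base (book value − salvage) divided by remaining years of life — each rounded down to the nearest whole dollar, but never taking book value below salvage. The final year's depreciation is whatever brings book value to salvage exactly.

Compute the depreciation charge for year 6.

Depreciable base = $336,627 − $13,300 = $323,327.
Year 1: DB = ⌊$336,627 × 125%/9⌋ = $46,753; SL = ⌊$323,327/9⌋ = $35,925 → take DB $46,753. Book value $289,874.
Year 2: DB = ⌊$289,874 × 125%/9⌋ = $40,260; SL = ⌊$276,574/8⌋ = $34,571 → take DB $40,260. Book value $249,614.
Year 3: DB = ⌊$249,614 × 125%/9⌋ = $34,668; SL = ⌊$236,314/7⌋ = $33,759 → take DB $34,668. Book value $214,946.
Year 4: DB = ⌊$214,946 × 125%/9⌋ = $29,853; SL = ⌊$201,646/6⌋ = $33,607 → take SL $33,607. Book value $181,339.
Year 5: DB = ⌊$181,339 × 125%/9⌋ = $25,185; SL = ⌊$168,039/5⌋ = $33,607 → take SL $33,607. Book value $147,732.
Year 6: DB = ⌊$147,732 × 125%/9⌋ = $20,518; SL = ⌊$134,432/4⌋ = $33,608 → take SL $33,608. Book value $114,124.

$33,608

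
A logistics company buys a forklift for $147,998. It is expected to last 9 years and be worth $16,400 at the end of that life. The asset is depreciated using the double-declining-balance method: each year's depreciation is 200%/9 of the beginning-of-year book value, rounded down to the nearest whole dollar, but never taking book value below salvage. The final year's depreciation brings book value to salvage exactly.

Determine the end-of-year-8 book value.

Depreciable base = $147,998 − $16,400 = $131,598.
Year 1: ⌊$147,998 × 200%/9⌋ = $32,888. Book value $115,110.
Year 2: ⌊$115,110 × 200%/9⌋ = $25,580. Book value $89,530.
Year 3: ⌊$89,530 × 200%/9⌋ = $19,895. Book value $69,635.
Year 4: ⌊$69,635 × 200%/9⌋ = $15,474. Book value $54,161.
Year 5: ⌊$54,161 × 200%/9⌋ = $12,035. Book value $42,126.
Year 6: ⌊$42,126 × 200%/9⌋ = $9,361. Book value $32,765.
Year 7: ⌊$32,765 × 200%/9⌋ = $7,281. Book value $25,484.
Year 8: ⌊$25,484 × 200%/9⌋ = $5,663. Book value $19,821.

$19,821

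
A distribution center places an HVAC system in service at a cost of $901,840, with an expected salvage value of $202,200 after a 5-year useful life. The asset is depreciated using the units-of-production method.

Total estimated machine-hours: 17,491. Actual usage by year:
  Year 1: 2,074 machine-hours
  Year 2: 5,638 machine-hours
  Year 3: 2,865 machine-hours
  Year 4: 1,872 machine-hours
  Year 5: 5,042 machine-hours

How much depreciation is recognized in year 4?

$74,880

Depreciable base = $901,840 − $202,200 = $699,640.
Rate = $699,640 / 17,491 machine-hours = $40 per machine-hour.
Year 1: 2,074 × $40 = $82,960. Book value $818,880.
Year 2: 5,638 × $40 = $225,520. Book value $593,360.
Year 3: 2,865 × $40 = $114,600. Book value $478,760.
Year 4: 1,872 × $40 = $74,880. Book value $403,880.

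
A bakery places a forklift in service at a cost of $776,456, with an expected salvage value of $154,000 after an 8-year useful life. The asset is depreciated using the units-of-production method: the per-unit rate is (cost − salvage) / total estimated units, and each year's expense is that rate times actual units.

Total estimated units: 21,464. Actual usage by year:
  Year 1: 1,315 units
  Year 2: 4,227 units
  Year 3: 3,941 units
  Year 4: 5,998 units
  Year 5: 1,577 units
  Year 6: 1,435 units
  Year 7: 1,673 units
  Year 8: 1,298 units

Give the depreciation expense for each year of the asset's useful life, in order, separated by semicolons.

Depreciable base = $776,456 − $154,000 = $622,456.
Rate = $622,456 / 21,464 units = $29 per unit.
Year 1: 1,315 × $29 = $38,135. Book value $738,321.
Year 2: 4,227 × $29 = $122,583. Book value $615,738.
Year 3: 3,941 × $29 = $114,289. Book value $501,449.
Year 4: 5,998 × $29 = $173,942. Book value $327,507.
Year 5: 1,577 × $29 = $45,733. Book value $281,774.
Year 6: 1,435 × $29 = $41,615. Book value $240,159.
Year 7: 1,673 × $29 = $48,517. Book value $191,642.
Year 8: 1,298 × $29 = $37,642. Book value $154,000.

$38,135; $122,583; $114,289; $173,942; $45,733; $41,615; $48,517; $37,642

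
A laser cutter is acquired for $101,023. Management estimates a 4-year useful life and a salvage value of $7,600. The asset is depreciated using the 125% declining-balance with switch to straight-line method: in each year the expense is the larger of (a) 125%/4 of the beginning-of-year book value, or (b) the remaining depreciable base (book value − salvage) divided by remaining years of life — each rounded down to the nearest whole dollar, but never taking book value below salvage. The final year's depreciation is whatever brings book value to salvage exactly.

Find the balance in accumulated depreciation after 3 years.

Depreciable base = $101,023 − $7,600 = $93,423.
Year 1: DB = ⌊$101,023 × 125%/4⌋ = $31,569; SL = ⌊$93,423/4⌋ = $23,355 → take DB $31,569. Book value $69,454.
Year 2: DB = ⌊$69,454 × 125%/4⌋ = $21,704; SL = ⌊$61,854/3⌋ = $20,618 → take DB $21,704. Book value $47,750.
Year 3: DB = ⌊$47,750 × 125%/4⌋ = $14,921; SL = ⌊$40,150/2⌋ = $20,075 → take SL $20,075. Book value $27,675.
Accumulated through year 3 = $101,023 − $27,675 = $73,348.

$73,348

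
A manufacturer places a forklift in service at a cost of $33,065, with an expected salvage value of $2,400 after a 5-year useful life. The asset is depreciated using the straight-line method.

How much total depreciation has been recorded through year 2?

Depreciable base = $33,065 − $2,400 = $30,665.
Annual expense = $30,665 / 5 = $6,133.
End of year 1: book value $26,932.
End of year 2: book value $20,799.
Accumulated through year 2 = $33,065 − $20,799 = $12,266.

$12,266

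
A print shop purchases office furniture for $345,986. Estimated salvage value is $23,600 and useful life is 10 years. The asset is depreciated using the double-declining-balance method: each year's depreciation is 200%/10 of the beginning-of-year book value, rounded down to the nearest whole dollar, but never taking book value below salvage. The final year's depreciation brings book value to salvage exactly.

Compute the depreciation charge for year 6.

Depreciable base = $345,986 − $23,600 = $322,386.
Year 1: ⌊$345,986 × 200%/10⌋ = $69,197. Book value $276,789.
Year 2: ⌊$276,789 × 200%/10⌋ = $55,357. Book value $221,432.
Year 3: ⌊$221,432 × 200%/10⌋ = $44,286. Book value $177,146.
Year 4: ⌊$177,146 × 200%/10⌋ = $35,429. Book value $141,717.
Year 5: ⌊$141,717 × 200%/10⌋ = $28,343. Book value $113,374.
Year 6: ⌊$113,374 × 200%/10⌋ = $22,674. Book value $90,700.

$22,674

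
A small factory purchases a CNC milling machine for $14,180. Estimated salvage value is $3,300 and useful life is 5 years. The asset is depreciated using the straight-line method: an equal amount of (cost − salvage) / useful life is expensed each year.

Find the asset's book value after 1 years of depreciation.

Depreciable base = $14,180 − $3,300 = $10,880.
Annual expense = $10,880 / 5 = $2,176.
End of year 1: book value $12,004.

$12,004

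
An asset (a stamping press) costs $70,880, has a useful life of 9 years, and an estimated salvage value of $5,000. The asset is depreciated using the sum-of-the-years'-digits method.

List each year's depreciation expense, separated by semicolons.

Depreciable base = $70,880 − $5,000 = $65,880.
Sum of the years' digits = 9+8+7+6+5+4+3+2+1 = 45.
Year 1: $65,880 × 9/45 = $13,176. Book value $57,704.
Year 2: $65,880 × 8/45 = $11,712. Book value $45,992.
Year 3: $65,880 × 7/45 = $10,248. Book value $35,744.
Year 4: $65,880 × 6/45 = $8,784. Book value $26,960.
Year 5: $65,880 × 5/45 = $7,320. Book value $19,640.
Year 6: $65,880 × 4/45 = $5,856. Book value $13,784.
Year 7: $65,880 × 3/45 = $4,392. Book value $9,392.
Year 8: $65,880 × 2/45 = $2,928. Book value $6,464.
Year 9: $65,880 × 1/45 = $1,464. Book value $5,000.

$13,176; $11,712; $10,248; $8,784; $7,320; $5,856; $4,392; $2,928; $1,464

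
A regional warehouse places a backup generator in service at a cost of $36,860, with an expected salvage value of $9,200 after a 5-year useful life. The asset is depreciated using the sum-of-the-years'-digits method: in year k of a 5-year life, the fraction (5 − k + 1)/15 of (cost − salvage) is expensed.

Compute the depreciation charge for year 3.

$5,532

Depreciable base = $36,860 − $9,200 = $27,660.
Sum of the years' digits = 5+4+3+2+1 = 15.
Year 1: $27,660 × 5/15 = $9,220. Book value $27,640.
Year 2: $27,660 × 4/15 = $7,376. Book value $20,264.
Year 3: $27,660 × 3/15 = $5,532. Book value $14,732.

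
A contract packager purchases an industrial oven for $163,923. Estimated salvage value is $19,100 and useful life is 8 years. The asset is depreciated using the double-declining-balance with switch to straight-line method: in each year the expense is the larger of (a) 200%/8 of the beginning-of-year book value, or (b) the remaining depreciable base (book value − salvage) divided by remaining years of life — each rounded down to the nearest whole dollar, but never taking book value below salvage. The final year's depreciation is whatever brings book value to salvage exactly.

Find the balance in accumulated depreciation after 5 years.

$125,022

Depreciable base = $163,923 − $19,100 = $144,823.
Year 1: DB = ⌊$163,923 × 200%/8⌋ = $40,980; SL = ⌊$144,823/8⌋ = $18,102 → take DB $40,980. Book value $122,943.
Year 2: DB = ⌊$122,943 × 200%/8⌋ = $30,735; SL = ⌊$103,843/7⌋ = $14,834 → take DB $30,735. Book value $92,208.
Year 3: DB = ⌊$92,208 × 200%/8⌋ = $23,052; SL = ⌊$73,108/6⌋ = $12,184 → take DB $23,052. Book value $69,156.
Year 4: DB = ⌊$69,156 × 200%/8⌋ = $17,289; SL = ⌊$50,056/5⌋ = $10,011 → take DB $17,289. Book value $51,867.
Year 5: DB = ⌊$51,867 × 200%/8⌋ = $12,966; SL = ⌊$32,767/4⌋ = $8,191 → take DB $12,966. Book value $38,901.
Accumulated through year 5 = $163,923 − $38,901 = $125,022.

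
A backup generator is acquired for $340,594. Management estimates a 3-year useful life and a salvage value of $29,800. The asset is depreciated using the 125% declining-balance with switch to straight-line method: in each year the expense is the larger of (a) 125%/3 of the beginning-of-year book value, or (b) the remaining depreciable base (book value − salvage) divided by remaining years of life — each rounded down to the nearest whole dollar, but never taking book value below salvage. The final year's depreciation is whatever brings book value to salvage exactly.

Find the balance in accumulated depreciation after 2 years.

Depreciable base = $340,594 − $29,800 = $310,794.
Year 1: DB = ⌊$340,594 × 125%/3⌋ = $141,914; SL = ⌊$310,794/3⌋ = $103,598 → take DB $141,914. Book value $198,680.
Year 2: DB = ⌊$198,680 × 125%/3⌋ = $82,783; SL = ⌊$168,880/2⌋ = $84,440 → take SL $84,440. Book value $114,240.
Accumulated through year 2 = $340,594 − $114,240 = $226,354.

$226,354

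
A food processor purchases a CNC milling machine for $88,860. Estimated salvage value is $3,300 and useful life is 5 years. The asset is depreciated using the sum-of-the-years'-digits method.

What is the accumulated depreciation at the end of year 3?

Depreciable base = $88,860 − $3,300 = $85,560.
Sum of the years' digits = 5+4+3+2+1 = 15.
Year 1: $85,560 × 5/15 = $28,520. Book value $60,340.
Year 2: $85,560 × 4/15 = $22,816. Book value $37,524.
Year 3: $85,560 × 3/15 = $17,112. Book value $20,412.
Accumulated through year 3 = $88,860 − $20,412 = $68,448.

$68,448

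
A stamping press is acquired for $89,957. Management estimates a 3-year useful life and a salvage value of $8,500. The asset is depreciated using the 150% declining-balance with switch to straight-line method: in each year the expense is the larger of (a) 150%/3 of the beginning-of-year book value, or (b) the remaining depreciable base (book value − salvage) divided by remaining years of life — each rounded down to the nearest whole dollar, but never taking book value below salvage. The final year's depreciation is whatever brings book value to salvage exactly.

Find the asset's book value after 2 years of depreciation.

Depreciable base = $89,957 − $8,500 = $81,457.
Year 1: DB = ⌊$89,957 × 150%/3⌋ = $44,978; SL = ⌊$81,457/3⌋ = $27,152 → take DB $44,978. Book value $44,979.
Year 2: DB = ⌊$44,979 × 150%/3⌋ = $22,489; SL = ⌊$36,479/2⌋ = $18,239 → take DB $22,489. Book value $22,490.

$22,490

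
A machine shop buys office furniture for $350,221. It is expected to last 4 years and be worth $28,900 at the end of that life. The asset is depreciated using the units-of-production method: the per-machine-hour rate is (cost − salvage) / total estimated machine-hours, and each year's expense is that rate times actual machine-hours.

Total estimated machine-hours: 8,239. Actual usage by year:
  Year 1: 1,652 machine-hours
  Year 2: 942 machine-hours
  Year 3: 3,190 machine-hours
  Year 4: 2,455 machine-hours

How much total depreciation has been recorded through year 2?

$101,166

Depreciable base = $350,221 − $28,900 = $321,321.
Rate = $321,321 / 8,239 machine-hours = $39 per machine-hour.
Year 1: 1,652 × $39 = $64,428. Book value $285,793.
Year 2: 942 × $39 = $36,738. Book value $249,055.
Accumulated through year 2 = $350,221 − $249,055 = $101,166.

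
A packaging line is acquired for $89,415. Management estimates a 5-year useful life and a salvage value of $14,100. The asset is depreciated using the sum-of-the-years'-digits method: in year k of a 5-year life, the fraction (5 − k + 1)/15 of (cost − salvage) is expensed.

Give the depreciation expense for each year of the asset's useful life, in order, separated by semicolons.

$25,105; $20,084; $15,063; $10,042; $5,021

Depreciable base = $89,415 − $14,100 = $75,315.
Sum of the years' digits = 5+4+3+2+1 = 15.
Year 1: $75,315 × 5/15 = $25,105. Book value $64,310.
Year 2: $75,315 × 4/15 = $20,084. Book value $44,226.
Year 3: $75,315 × 3/15 = $15,063. Book value $29,163.
Year 4: $75,315 × 2/15 = $10,042. Book value $19,121.
Year 5: $75,315 × 1/15 = $5,021. Book value $14,100.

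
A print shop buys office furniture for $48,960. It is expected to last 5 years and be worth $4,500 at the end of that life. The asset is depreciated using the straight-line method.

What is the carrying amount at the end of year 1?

$40,068

Depreciable base = $48,960 − $4,500 = $44,460.
Annual expense = $44,460 / 5 = $8,892.
End of year 1: book value $40,068.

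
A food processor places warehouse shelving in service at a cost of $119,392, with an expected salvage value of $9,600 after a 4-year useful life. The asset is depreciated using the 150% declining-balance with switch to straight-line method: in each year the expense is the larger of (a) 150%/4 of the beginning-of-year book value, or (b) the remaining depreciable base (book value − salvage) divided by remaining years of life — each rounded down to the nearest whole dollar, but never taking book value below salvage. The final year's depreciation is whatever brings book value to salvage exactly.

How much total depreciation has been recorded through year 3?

$91,273

Depreciable base = $119,392 − $9,600 = $109,792.
Year 1: DB = ⌊$119,392 × 150%/4⌋ = $44,772; SL = ⌊$109,792/4⌋ = $27,448 → take DB $44,772. Book value $74,620.
Year 2: DB = ⌊$74,620 × 150%/4⌋ = $27,982; SL = ⌊$65,020/3⌋ = $21,673 → take DB $27,982. Book value $46,638.
Year 3: DB = ⌊$46,638 × 150%/4⌋ = $17,489; SL = ⌊$37,038/2⌋ = $18,519 → take SL $18,519. Book value $28,119.
Accumulated through year 3 = $119,392 − $28,119 = $91,273.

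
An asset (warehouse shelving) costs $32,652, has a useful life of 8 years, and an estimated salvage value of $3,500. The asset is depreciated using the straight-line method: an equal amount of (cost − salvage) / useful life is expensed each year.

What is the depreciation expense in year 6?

Depreciable base = $32,652 − $3,500 = $29,152.
Annual expense = $29,152 / 8 = $3,644.

$3,644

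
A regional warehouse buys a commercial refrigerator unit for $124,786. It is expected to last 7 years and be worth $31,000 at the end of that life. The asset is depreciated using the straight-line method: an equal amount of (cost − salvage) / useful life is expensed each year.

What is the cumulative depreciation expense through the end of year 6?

Depreciable base = $124,786 − $31,000 = $93,786.
Annual expense = $93,786 / 7 = $13,398.
End of year 1: book value $111,388.
End of year 2: book value $97,990.
End of year 3: book value $84,592.
End of year 4: book value $71,194.
End of year 5: book value $57,796.
End of year 6: book value $44,398.
Accumulated through year 6 = $124,786 − $44,398 = $80,388.

$80,388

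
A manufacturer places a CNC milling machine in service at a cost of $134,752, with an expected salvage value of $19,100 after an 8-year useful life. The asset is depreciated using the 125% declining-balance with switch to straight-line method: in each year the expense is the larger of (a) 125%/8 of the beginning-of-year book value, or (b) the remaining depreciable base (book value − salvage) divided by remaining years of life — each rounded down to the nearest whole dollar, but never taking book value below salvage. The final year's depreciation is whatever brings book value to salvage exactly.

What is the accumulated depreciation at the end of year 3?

$53,809

Depreciable base = $134,752 − $19,100 = $115,652.
Year 1: DB = ⌊$134,752 × 125%/8⌋ = $21,055; SL = ⌊$115,652/8⌋ = $14,456 → take DB $21,055. Book value $113,697.
Year 2: DB = ⌊$113,697 × 125%/8⌋ = $17,765; SL = ⌊$94,597/7⌋ = $13,513 → take DB $17,765. Book value $95,932.
Year 3: DB = ⌊$95,932 × 125%/8⌋ = $14,989; SL = ⌊$76,832/6⌋ = $12,805 → take DB $14,989. Book value $80,943.
Accumulated through year 3 = $134,752 − $80,943 = $53,809.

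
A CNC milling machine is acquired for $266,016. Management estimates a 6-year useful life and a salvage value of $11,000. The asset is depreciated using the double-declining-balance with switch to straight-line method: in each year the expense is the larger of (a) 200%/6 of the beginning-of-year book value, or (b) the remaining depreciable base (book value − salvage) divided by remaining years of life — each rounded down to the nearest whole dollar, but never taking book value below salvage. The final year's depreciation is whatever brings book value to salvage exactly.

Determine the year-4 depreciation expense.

Depreciable base = $266,016 − $11,000 = $255,016.
Year 1: DB = ⌊$266,016 × 200%/6⌋ = $88,672; SL = ⌊$255,016/6⌋ = $42,502 → take DB $88,672. Book value $177,344.
Year 2: DB = ⌊$177,344 × 200%/6⌋ = $59,114; SL = ⌊$166,344/5⌋ = $33,268 → take DB $59,114. Book value $118,230.
Year 3: DB = ⌊$118,230 × 200%/6⌋ = $39,410; SL = ⌊$107,230/4⌋ = $26,807 → take DB $39,410. Book value $78,820.
Year 4: DB = ⌊$78,820 × 200%/6⌋ = $26,273; SL = ⌊$67,820/3⌋ = $22,606 → take DB $26,273. Book value $52,547.

$26,273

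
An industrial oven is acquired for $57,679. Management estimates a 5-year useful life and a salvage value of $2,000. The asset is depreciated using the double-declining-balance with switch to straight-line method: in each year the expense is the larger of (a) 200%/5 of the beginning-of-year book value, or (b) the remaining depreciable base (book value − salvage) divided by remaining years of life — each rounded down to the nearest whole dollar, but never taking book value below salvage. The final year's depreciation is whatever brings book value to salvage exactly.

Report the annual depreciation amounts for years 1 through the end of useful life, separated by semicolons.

Depreciable base = $57,679 − $2,000 = $55,679.
Year 1: DB = ⌊$57,679 × 200%/5⌋ = $23,071; SL = ⌊$55,679/5⌋ = $11,135 → take DB $23,071. Book value $34,608.
Year 2: DB = ⌊$34,608 × 200%/5⌋ = $13,843; SL = ⌊$32,608/4⌋ = $8,152 → take DB $13,843. Book value $20,765.
Year 3: DB = ⌊$20,765 × 200%/5⌋ = $8,306; SL = ⌊$18,765/3⌋ = $6,255 → take DB $8,306. Book value $12,459.
Year 4: DB = ⌊$12,459 × 200%/5⌋ = $4,983; SL = ⌊$10,459/2⌋ = $5,229 → take SL $5,229. Book value $7,230.
Year 5 (final): $7,230 − $2,000 = $5,230. Book value $2,000.

$23,071; $13,843; $8,306; $5,229; $5,230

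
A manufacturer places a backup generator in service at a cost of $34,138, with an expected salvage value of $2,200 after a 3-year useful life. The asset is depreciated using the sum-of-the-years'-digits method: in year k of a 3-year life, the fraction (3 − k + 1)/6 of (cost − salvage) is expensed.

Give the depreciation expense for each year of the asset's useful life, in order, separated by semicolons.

Depreciable base = $34,138 − $2,200 = $31,938.
Sum of the years' digits = 3+2+1 = 6.
Year 1: $31,938 × 3/6 = $15,969. Book value $18,169.
Year 2: $31,938 × 2/6 = $10,646. Book value $7,523.
Year 3: $31,938 × 1/6 = $5,323. Book value $2,200.

$15,969; $10,646; $5,323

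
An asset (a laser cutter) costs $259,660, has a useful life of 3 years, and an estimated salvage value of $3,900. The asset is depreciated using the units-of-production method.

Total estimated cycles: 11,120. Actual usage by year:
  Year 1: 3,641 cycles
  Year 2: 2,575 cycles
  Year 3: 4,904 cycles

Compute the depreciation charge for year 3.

$112,792

Depreciable base = $259,660 − $3,900 = $255,760.
Rate = $255,760 / 11,120 cycles = $23 per cycle.
Year 1: 3,641 × $23 = $83,743. Book value $175,917.
Year 2: 2,575 × $23 = $59,225. Book value $116,692.
Year 3: 4,904 × $23 = $112,792. Book value $3,900.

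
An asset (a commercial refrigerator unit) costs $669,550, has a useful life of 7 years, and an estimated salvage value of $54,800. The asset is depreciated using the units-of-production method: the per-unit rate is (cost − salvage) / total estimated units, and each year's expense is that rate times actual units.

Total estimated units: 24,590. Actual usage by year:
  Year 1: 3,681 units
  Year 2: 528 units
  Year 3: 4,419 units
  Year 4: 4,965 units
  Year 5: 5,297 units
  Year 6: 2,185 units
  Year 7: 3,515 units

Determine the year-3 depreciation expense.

$110,475

Depreciable base = $669,550 − $54,800 = $614,750.
Rate = $614,750 / 24,590 units = $25 per unit.
Year 1: 3,681 × $25 = $92,025. Book value $577,525.
Year 2: 528 × $25 = $13,200. Book value $564,325.
Year 3: 4,419 × $25 = $110,475. Book value $453,850.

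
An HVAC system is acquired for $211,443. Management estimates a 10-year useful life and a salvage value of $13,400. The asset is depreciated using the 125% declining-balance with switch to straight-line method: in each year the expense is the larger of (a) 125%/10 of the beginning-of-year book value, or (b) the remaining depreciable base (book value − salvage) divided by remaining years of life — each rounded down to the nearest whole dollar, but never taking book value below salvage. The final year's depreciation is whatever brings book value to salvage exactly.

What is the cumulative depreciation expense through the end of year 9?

$179,721

Depreciable base = $211,443 − $13,400 = $198,043.
Year 1: DB = ⌊$211,443 × 125%/10⌋ = $26,430; SL = ⌊$198,043/10⌋ = $19,804 → take DB $26,430. Book value $185,013.
Year 2: DB = ⌊$185,013 × 125%/10⌋ = $23,126; SL = ⌊$171,613/9⌋ = $19,068 → take DB $23,126. Book value $161,887.
Year 3: DB = ⌊$161,887 × 125%/10⌋ = $20,235; SL = ⌊$148,487/8⌋ = $18,560 → take DB $20,235. Book value $141,652.
Year 4: DB = ⌊$141,652 × 125%/10⌋ = $17,706; SL = ⌊$128,252/7⌋ = $18,321 → take SL $18,321. Book value $123,331.
Year 5: DB = ⌊$123,331 × 125%/10⌋ = $15,416; SL = ⌊$109,931/6⌋ = $18,321 → take SL $18,321. Book value $105,010.
Year 6: DB = ⌊$105,010 × 125%/10⌋ = $13,126; SL = ⌊$91,610/5⌋ = $18,322 → take SL $18,322. Book value $86,688.
Year 7: DB = ⌊$86,688 × 125%/10⌋ = $10,836; SL = ⌊$73,288/4⌋ = $18,322 → take SL $18,322. Book value $68,366.
Year 8: DB = ⌊$68,366 × 125%/10⌋ = $8,545; SL = ⌊$54,966/3⌋ = $18,322 → take SL $18,322. Book value $50,044.
Year 9: DB = ⌊$50,044 × 125%/10⌋ = $6,255; SL = ⌊$36,644/2⌋ = $18,322 → take SL $18,322. Book value $31,722.
Accumulated through year 9 = $211,443 − $31,722 = $179,721.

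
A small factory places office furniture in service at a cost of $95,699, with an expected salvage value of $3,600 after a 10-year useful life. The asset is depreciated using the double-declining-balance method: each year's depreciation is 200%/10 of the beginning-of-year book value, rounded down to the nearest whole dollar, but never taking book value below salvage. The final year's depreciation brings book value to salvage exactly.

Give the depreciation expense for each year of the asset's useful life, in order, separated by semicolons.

$19,139; $15,312; $12,249; $9,799; $7,840; $6,272; $5,017; $4,014; $3,211; $9,246

Depreciable base = $95,699 − $3,600 = $92,099.
Year 1: ⌊$95,699 × 200%/10⌋ = $19,139. Book value $76,560.
Year 2: ⌊$76,560 × 200%/10⌋ = $15,312. Book value $61,248.
Year 3: ⌊$61,248 × 200%/10⌋ = $12,249. Book value $48,999.
Year 4: ⌊$48,999 × 200%/10⌋ = $9,799. Book value $39,200.
Year 5: ⌊$39,200 × 200%/10⌋ = $7,840. Book value $31,360.
Year 6: ⌊$31,360 × 200%/10⌋ = $6,272. Book value $25,088.
Year 7: ⌊$25,088 × 200%/10⌋ = $5,017. Book value $20,071.
Year 8: ⌊$20,071 × 200%/10⌋ = $4,014. Book value $16,057.
Year 9: ⌊$16,057 × 200%/10⌋ = $3,211. Book value $12,846.
Year 10 (final): $12,846 − $3,600 = $9,246. Book value $3,600.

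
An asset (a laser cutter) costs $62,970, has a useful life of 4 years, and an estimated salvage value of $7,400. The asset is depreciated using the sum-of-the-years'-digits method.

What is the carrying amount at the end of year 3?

Depreciable base = $62,970 − $7,400 = $55,570.
Sum of the years' digits = 4+3+2+1 = 10.
Year 1: $55,570 × 4/10 = $22,228. Book value $40,742.
Year 2: $55,570 × 3/10 = $16,671. Book value $24,071.
Year 3: $55,570 × 2/10 = $11,114. Book value $12,957.

$12,957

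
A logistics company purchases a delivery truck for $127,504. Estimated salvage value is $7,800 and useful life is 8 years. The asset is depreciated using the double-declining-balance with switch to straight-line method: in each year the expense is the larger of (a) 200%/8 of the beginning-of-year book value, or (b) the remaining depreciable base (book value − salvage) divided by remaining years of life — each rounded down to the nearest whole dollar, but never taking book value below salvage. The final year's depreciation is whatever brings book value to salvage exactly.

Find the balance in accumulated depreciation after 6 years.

$104,810

Depreciable base = $127,504 − $7,800 = $119,704.
Year 1: DB = ⌊$127,504 × 200%/8⌋ = $31,876; SL = ⌊$119,704/8⌋ = $14,963 → take DB $31,876. Book value $95,628.
Year 2: DB = ⌊$95,628 × 200%/8⌋ = $23,907; SL = ⌊$87,828/7⌋ = $12,546 → take DB $23,907. Book value $71,721.
Year 3: DB = ⌊$71,721 × 200%/8⌋ = $17,930; SL = ⌊$63,921/6⌋ = $10,653 → take DB $17,930. Book value $53,791.
Year 4: DB = ⌊$53,791 × 200%/8⌋ = $13,447; SL = ⌊$45,991/5⌋ = $9,198 → take DB $13,447. Book value $40,344.
Year 5: DB = ⌊$40,344 × 200%/8⌋ = $10,086; SL = ⌊$32,544/4⌋ = $8,136 → take DB $10,086. Book value $30,258.
Year 6: DB = ⌊$30,258 × 200%/8⌋ = $7,564; SL = ⌊$22,458/3⌋ = $7,486 → take DB $7,564. Book value $22,694.
Accumulated through year 6 = $127,504 − $22,694 = $104,810.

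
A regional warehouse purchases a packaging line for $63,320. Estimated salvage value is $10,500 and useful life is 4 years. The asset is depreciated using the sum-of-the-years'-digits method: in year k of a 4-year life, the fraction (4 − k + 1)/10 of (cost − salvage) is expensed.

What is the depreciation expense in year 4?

Depreciable base = $63,320 − $10,500 = $52,820.
Sum of the years' digits = 4+3+2+1 = 10.
Year 1: $52,820 × 4/10 = $21,128. Book value $42,192.
Year 2: $52,820 × 3/10 = $15,846. Book value $26,346.
Year 3: $52,820 × 2/10 = $10,564. Book value $15,782.
Year 4: $52,820 × 1/10 = $5,282. Book value $10,500.

$5,282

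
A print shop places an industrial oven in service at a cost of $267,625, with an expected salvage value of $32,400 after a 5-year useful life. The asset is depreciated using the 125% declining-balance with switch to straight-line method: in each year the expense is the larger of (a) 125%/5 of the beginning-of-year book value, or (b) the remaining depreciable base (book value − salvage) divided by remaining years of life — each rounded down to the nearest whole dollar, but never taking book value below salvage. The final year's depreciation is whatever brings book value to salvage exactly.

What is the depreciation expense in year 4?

$39,380

Depreciable base = $267,625 − $32,400 = $235,225.
Year 1: DB = ⌊$267,625 × 125%/5⌋ = $66,906; SL = ⌊$235,225/5⌋ = $47,045 → take DB $66,906. Book value $200,719.
Year 2: DB = ⌊$200,719 × 125%/5⌋ = $50,179; SL = ⌊$168,319/4⌋ = $42,079 → take DB $50,179. Book value $150,540.
Year 3: DB = ⌊$150,540 × 125%/5⌋ = $37,635; SL = ⌊$118,140/3⌋ = $39,380 → take SL $39,380. Book value $111,160.
Year 4: DB = ⌊$111,160 × 125%/5⌋ = $27,790; SL = ⌊$78,760/2⌋ = $39,380 → take SL $39,380. Book value $71,780.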